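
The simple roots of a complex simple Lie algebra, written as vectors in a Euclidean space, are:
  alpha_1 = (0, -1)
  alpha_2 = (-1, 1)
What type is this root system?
Compute the Cartan integers a_ij = 2(alpha_i, alpha_j)/(alpha_j, alpha_j); the resulting 2x2 Cartan matrix is
[[2, -1], [-2, 2]].
The roots have two lengths (squared-length ratio 2:1); the short ones are alpha_{1}. The associated Dynkin diagram is a chain of 2 nodes with a double edge at one end; the terminal node there is the unique short simple root (B_2), so the type is B_2 (the algebra so(5)).

B2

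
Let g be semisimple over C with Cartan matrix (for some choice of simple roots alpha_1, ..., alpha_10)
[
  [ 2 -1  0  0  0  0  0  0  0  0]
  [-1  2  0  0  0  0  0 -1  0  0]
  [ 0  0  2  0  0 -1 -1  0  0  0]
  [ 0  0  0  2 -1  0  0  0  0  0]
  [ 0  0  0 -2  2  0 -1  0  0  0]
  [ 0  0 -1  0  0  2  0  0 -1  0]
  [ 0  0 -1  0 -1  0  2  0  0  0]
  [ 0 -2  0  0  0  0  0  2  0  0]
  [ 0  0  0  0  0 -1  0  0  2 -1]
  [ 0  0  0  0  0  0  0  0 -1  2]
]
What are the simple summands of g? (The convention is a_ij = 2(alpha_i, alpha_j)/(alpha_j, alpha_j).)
The diagram associated to this matrix has two connected components: the simple roots {alpha_3, alpha_4, alpha_5, alpha_6, alpha_7, alpha_9, alpha_10} form a chain of 7 nodes with a double edge at one end; the terminal node there is the unique short simple root (B_7), and {alpha_1, alpha_2, alpha_8} form a chain of 3 nodes with a double edge at one end; the terminal node there is the unique long simple root (C_3). A semisimple Lie algebra decomposes uniquely as the direct sum of simple ideals, one per connected component of its Dynkin diagram, so g ≅ B_7 ⊕ C_3 (dimension 105 + 21 = 126).

type B_7 + type C_3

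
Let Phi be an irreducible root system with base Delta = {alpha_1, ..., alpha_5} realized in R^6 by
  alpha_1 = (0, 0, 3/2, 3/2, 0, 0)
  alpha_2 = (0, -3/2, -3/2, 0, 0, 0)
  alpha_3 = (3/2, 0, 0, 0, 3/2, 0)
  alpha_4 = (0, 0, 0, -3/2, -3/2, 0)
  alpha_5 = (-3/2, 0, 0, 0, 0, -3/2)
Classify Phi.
Compute the Cartan integers a_ij = 2(alpha_i, alpha_j)/(alpha_j, alpha_j); the resulting 5x5 Cartan matrix is
[[2, -1, 0, -1, 0], [-1, 2, 0, 0, 0], [0, 0, 2, -1, -1], [-1, 0, -1, 2, 0], [0, 0, -1, 0, 2]].
All simple roots have the same length, so the diagram is simply laced. The associated Dynkin diagram is a chain of 5 nodes with single edges (A_5), so the type is A_5 (the algebra sl(6)).

A_5 (sl(6))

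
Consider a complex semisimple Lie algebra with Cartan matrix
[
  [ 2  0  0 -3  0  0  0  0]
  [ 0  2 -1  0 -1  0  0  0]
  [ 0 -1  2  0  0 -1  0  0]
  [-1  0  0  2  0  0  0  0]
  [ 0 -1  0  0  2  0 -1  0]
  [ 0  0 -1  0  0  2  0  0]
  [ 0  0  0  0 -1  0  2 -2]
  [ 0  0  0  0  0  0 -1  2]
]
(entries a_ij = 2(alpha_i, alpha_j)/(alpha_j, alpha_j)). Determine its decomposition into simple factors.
B_6 (so(13)) + G_2

The diagram associated to this matrix has two connected components: the simple roots {alpha_2, alpha_3, alpha_5, alpha_6, alpha_7, alpha_8} form a chain of 6 nodes with a double edge at one end; the terminal node there is the unique short simple root (B_6), and {alpha_1, alpha_4} form two nodes joined by a triple edge (G_2). A semisimple Lie algebra decomposes uniquely as the direct sum of simple ideals, one per connected component of its Dynkin diagram, so g ≅ B_6 ⊕ G_2 (dimension 78 + 14 = 92).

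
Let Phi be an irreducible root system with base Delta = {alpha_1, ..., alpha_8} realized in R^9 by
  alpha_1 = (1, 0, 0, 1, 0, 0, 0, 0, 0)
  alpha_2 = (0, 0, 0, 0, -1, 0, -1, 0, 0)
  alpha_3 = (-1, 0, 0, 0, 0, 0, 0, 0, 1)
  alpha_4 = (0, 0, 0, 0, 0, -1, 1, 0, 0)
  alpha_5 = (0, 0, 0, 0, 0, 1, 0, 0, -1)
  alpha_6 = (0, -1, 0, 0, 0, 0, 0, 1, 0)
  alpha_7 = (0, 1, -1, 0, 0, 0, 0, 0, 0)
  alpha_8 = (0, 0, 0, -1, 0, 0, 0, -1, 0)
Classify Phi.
Compute the Cartan integers a_ij = 2(alpha_i, alpha_j)/(alpha_j, alpha_j); the resulting 8x8 Cartan matrix is
[[2, 0, -1, 0, 0, 0, 0, -1], [0, 2, 0, -1, 0, 0, 0, 0], [-1, 0, 2, 0, -1, 0, 0, 0], [0, -1, 0, 2, -1, 0, 0, 0], [0, 0, -1, -1, 2, 0, 0, 0], [0, 0, 0, 0, 0, 2, -1, -1], [0, 0, 0, 0, 0, -1, 2, 0], [-1, 0, 0, 0, 0, -1, 0, 2]].
All simple roots have the same length, so the diagram is simply laced. The associated Dynkin diagram is a chain of 8 nodes with single edges (A_8), so the type is A_8 (the algebra sl(9)).

A8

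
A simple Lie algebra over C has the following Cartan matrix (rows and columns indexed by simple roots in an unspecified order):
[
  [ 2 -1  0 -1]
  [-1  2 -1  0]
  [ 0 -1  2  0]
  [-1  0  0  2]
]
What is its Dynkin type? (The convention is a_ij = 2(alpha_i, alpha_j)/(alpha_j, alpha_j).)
The matrix has rank 4 with 2's on the diagonal. Reading the off-diagonal entries as Dynkin edges (a single edge where a_ij = a_ji = -1; a double or triple edge where a_ij * a_ji = 2 or 3), the diagram is a chain of 4 nodes with single edges (A_4). One simple-root ordering that puts it in standard form is (alpha_3, alpha_2, alpha_1, alpha_4). So the algebra is type A_4, i.e. sl(5).

A_4 (sl(5))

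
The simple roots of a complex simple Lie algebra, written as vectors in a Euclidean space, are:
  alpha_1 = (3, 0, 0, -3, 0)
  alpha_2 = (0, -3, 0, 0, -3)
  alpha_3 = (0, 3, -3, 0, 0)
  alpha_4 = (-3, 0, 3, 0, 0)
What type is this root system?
Compute the Cartan integers a_ij = 2(alpha_i, alpha_j)/(alpha_j, alpha_j); the resulting 4x4 Cartan matrix is
[[2, 0, 0, -1], [0, 2, -1, 0], [0, -1, 2, -1], [-1, 0, -1, 2]].
All simple roots have the same length, so the diagram is simply laced. The associated Dynkin diagram is a chain of 4 nodes with single edges (A_4), so the type is A_4 (the algebra sl(5)).

A_4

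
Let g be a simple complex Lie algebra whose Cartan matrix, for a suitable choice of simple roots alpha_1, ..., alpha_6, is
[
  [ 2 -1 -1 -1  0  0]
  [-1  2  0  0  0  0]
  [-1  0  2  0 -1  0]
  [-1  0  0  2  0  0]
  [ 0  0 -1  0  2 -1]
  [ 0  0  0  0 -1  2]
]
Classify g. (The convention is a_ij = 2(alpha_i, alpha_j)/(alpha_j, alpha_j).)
The matrix has rank 6 with 2's on the diagonal. Reading the off-diagonal entries as Dynkin edges (a single edge where a_ij = a_ji = -1; a double or triple edge where a_ij * a_ji = 2 or 3), the diagram is a chain of 4 nodes with a fork of two nodes at one end (D_6). One simple-root ordering that puts it in standard form is (alpha_6, alpha_5, alpha_3, alpha_1, alpha_4, alpha_2). So the algebra is type D_6, i.e. so(12).

D6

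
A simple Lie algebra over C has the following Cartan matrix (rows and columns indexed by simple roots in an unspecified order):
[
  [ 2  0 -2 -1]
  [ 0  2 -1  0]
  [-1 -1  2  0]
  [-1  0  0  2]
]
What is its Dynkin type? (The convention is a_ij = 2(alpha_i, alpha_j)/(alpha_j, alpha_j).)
The matrix has rank 4 with 2's on the diagonal. Reading the off-diagonal entries as Dynkin edges (a single edge where a_ij = a_ji = -1; a double or triple edge where a_ij * a_ji = 2 or 3), the diagram is a chain of 4 nodes with a double edge between the middle two (F_4). One simple-root ordering that puts it in standard form is (alpha_4, alpha_1, alpha_3, alpha_2). So the algebra is type F_4.

F_4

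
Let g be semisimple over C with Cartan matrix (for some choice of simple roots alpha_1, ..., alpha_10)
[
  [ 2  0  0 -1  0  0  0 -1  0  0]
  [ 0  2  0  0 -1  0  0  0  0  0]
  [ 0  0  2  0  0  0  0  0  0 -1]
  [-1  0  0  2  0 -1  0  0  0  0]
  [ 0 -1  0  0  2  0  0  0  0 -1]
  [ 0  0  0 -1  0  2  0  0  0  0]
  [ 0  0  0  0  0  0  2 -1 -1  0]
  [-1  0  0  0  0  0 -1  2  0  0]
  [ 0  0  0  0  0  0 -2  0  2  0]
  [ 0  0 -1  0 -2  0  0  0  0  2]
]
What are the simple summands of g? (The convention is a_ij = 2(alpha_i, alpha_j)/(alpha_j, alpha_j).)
C_6 ⊕ F_4

The diagram associated to this matrix has two connected components: the simple roots {alpha_1, alpha_4, alpha_6, alpha_7, alpha_8, alpha_9} form a chain of 6 nodes with a double edge at one end; the terminal node there is the unique long simple root (C_6), and {alpha_2, alpha_3, alpha_5, alpha_10} form a chain of 4 nodes with a double edge between the middle two (F_4). A semisimple Lie algebra decomposes uniquely as the direct sum of simple ideals, one per connected component of its Dynkin diagram, so g ≅ C_6 ⊕ F_4 (dimension 78 + 52 = 130).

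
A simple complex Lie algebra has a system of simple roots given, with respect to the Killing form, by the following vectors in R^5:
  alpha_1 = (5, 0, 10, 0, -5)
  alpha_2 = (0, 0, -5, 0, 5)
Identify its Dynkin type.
G_2

Compute the Cartan integers a_ij = 2(alpha_i, alpha_j)/(alpha_j, alpha_j); the resulting 2x2 Cartan matrix is
[[2, -3], [-1, 2]].
The roots have two lengths (squared-length ratio 3:1); the short ones are alpha_{2}. The associated Dynkin diagram is two nodes joined by a triple edge (G_2), so the type is G_2.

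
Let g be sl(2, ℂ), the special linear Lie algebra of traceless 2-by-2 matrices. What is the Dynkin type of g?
A_1 (sl(2))

This is sl(2), which has dimension 2^2 - 1 = 3 and rank 2 - 1 = 1 (a Cartan subalgebra is the diagonal traceless matrices). In the classification of classical Lie algebras, the special linear algebra sl(n+1) has type A_n; here n = 1, so the Dynkin diagram is a chain of 1 nodes with single edges (A_1). Hence the type is A_1.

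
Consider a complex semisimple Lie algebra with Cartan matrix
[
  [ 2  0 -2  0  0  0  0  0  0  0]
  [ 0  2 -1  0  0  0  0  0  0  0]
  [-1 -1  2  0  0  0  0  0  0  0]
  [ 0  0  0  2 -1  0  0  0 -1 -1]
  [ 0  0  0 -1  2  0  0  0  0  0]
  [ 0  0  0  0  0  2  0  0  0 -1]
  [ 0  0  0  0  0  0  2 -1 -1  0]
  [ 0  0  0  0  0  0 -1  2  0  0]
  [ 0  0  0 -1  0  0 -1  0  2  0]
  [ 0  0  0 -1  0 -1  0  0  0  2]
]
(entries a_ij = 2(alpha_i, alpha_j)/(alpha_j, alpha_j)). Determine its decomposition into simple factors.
C_3 (sp(6)) + E_7

The diagram associated to this matrix has two connected components: the simple roots {alpha_1, alpha_2, alpha_3} form a chain of 3 nodes with a double edge at one end; the terminal node there is the unique long simple root (C_3), and {alpha_4, alpha_5, alpha_6, alpha_7, alpha_8, alpha_9, alpha_10} form a chain of 6 nodes with one extra node attached to the third node from one end (E_7). A semisimple Lie algebra decomposes uniquely as the direct sum of simple ideals, one per connected component of its Dynkin diagram, so g ≅ C_3 ⊕ E_7 (dimension 21 + 133 = 154).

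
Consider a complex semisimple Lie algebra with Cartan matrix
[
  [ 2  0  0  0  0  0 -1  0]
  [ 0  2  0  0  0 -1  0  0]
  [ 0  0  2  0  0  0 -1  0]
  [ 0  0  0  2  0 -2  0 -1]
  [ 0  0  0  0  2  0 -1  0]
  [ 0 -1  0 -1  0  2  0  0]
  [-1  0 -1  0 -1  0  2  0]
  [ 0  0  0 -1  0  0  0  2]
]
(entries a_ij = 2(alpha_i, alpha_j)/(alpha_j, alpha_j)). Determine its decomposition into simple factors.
The diagram associated to this matrix has two connected components: the simple roots {alpha_1, alpha_3, alpha_5, alpha_7} form a chain of 2 nodes with a fork of two nodes at one end (D_4), and {alpha_2, alpha_4, alpha_6, alpha_8} form a chain of 4 nodes with a double edge between the middle two (F_4). A semisimple Lie algebra decomposes uniquely as the direct sum of simple ideals, one per connected component of its Dynkin diagram, so g ≅ D_4 ⊕ F_4 (dimension 28 + 52 = 80).

D_4 (so(8)) + F_4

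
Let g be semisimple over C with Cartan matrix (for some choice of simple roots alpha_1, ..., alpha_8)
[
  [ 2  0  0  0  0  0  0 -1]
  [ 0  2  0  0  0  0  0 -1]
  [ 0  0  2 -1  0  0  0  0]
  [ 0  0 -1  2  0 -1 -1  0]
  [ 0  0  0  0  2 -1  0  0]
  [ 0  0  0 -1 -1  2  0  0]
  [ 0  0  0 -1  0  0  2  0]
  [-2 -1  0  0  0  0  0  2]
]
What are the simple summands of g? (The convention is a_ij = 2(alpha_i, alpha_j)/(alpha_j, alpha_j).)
The diagram associated to this matrix has two connected components: the simple roots {alpha_1, alpha_2, alpha_8} form a chain of 3 nodes with a double edge at one end; the terminal node there is the unique short simple root (B_3), and {alpha_3, alpha_4, alpha_5, alpha_6, alpha_7} form a chain of 3 nodes with a fork of two nodes at one end (D_5). A semisimple Lie algebra decomposes uniquely as the direct sum of simple ideals, one per connected component of its Dynkin diagram, so g ≅ B_3 ⊕ D_5 (dimension 21 + 45 = 66).

B3 ⊕ D5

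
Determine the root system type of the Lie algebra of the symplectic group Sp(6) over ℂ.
This is sp(6), which has dimension 6(6+1)/2 = 21 and rank 6/2 = 3. In the classification of classical Lie algebras, the symplectic algebra sp(2n) has type C_n; here n = 3, so the Dynkin diagram is a chain of 3 nodes with a double edge at one end; the terminal node there is the unique long simple root (C_3). Hence the type is C_3.

C_3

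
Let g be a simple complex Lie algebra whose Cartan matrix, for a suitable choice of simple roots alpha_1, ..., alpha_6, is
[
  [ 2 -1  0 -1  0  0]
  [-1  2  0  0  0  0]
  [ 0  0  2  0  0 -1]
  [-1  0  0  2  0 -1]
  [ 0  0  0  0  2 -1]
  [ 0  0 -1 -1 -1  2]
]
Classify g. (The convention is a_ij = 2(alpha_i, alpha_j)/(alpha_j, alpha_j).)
D6

The matrix has rank 6 with 2's on the diagonal. Reading the off-diagonal entries as Dynkin edges (a single edge where a_ij = a_ji = -1; a double or triple edge where a_ij * a_ji = 2 or 3), the diagram is a chain of 4 nodes with a fork of two nodes at one end (D_6). One simple-root ordering that puts it in standard form is (alpha_2, alpha_1, alpha_4, alpha_6, alpha_5, alpha_3). So the algebra is type D_6, i.e. so(12).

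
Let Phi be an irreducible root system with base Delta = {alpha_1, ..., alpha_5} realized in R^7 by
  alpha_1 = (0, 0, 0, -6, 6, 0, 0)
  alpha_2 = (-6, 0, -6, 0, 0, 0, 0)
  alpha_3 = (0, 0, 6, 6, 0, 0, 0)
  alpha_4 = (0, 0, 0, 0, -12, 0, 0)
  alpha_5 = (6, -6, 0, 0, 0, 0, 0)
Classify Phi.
Compute the Cartan integers a_ij = 2(alpha_i, alpha_j)/(alpha_j, alpha_j); the resulting 5x5 Cartan matrix is
[[2, 0, -1, -1, 0], [0, 2, -1, 0, -1], [-1, -1, 2, 0, 0], [-2, 0, 0, 2, 0], [0, -1, 0, 0, 2]].
The roots have two lengths (squared-length ratio 2:1); the short ones are alpha_{1,2,3,5}. The associated Dynkin diagram is a chain of 5 nodes with a double edge at one end; the terminal node there is the unique long simple root (C_5), so the type is C_5 (the algebra sp(10)).

C5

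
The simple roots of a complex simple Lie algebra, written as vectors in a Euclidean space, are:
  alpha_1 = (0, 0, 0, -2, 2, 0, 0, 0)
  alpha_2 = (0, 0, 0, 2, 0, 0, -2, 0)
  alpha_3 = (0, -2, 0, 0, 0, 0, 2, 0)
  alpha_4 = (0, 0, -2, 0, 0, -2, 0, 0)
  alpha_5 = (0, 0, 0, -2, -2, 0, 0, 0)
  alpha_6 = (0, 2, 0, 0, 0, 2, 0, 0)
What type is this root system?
type D_6

Compute the Cartan integers a_ij = 2(alpha_i, alpha_j)/(alpha_j, alpha_j); the resulting 6x6 Cartan matrix is
[[2, -1, 0, 0, 0, 0], [-1, 2, -1, 0, -1, 0], [0, -1, 2, 0, 0, -1], [0, 0, 0, 2, 0, -1], [0, -1, 0, 0, 2, 0], [0, 0, -1, -1, 0, 2]].
All simple roots have the same length, so the diagram is simply laced. The associated Dynkin diagram is a chain of 4 nodes with a fork of two nodes at one end (D_6), so the type is D_6 (the algebra so(12)).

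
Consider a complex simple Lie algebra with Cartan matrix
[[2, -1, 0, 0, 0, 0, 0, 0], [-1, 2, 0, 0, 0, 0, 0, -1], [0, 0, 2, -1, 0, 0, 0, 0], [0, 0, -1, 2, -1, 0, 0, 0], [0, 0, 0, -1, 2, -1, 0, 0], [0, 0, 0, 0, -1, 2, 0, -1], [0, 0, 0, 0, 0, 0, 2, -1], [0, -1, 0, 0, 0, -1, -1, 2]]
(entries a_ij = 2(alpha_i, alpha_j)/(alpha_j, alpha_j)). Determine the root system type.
The matrix has rank 8 with 2's on the diagonal. Reading the off-diagonal entries as Dynkin edges (a single edge where a_ij = a_ji = -1; a double or triple edge where a_ij * a_ji = 2 or 3), the diagram is a chain of 7 nodes with one extra node attached to the third node from one end (E_8). One simple-root ordering that puts it in standard form is (alpha_1, alpha_7, alpha_2, alpha_8, alpha_6, alpha_5, alpha_4, alpha_3). So the algebra is type E_8.

E_8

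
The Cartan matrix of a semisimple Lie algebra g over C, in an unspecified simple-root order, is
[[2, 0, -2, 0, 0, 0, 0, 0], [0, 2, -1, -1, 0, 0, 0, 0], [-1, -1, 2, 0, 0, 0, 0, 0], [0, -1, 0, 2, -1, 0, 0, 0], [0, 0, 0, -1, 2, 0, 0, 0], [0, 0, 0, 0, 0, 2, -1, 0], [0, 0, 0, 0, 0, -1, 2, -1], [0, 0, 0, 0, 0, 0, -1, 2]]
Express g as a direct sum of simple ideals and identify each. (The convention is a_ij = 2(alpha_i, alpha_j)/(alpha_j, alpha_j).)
A_3 (sl(4)) ⊕ C_5 (sp(10))

The diagram associated to this matrix has two connected components: the simple roots {alpha_6, alpha_7, alpha_8} form a chain of 3 nodes with single edges (A_3), and {alpha_1, alpha_2, alpha_3, alpha_4, alpha_5} form a chain of 5 nodes with a double edge at one end; the terminal node there is the unique long simple root (C_5). A semisimple Lie algebra decomposes uniquely as the direct sum of simple ideals, one per connected component of its Dynkin diagram, so g ≅ A_3 ⊕ C_5 (dimension 15 + 55 = 70).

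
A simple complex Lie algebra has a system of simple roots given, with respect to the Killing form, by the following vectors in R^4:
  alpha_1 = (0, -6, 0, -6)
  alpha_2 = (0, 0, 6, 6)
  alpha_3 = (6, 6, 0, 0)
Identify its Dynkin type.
Compute the Cartan integers a_ij = 2(alpha_i, alpha_j)/(alpha_j, alpha_j); the resulting 3x3 Cartan matrix is
[[2, -1, -1], [-1, 2, 0], [-1, 0, 2]].
All simple roots have the same length, so the diagram is simply laced. The associated Dynkin diagram is a chain of 3 nodes with single edges (A_3), so the type is A_3 (the algebra sl(4)).

A_3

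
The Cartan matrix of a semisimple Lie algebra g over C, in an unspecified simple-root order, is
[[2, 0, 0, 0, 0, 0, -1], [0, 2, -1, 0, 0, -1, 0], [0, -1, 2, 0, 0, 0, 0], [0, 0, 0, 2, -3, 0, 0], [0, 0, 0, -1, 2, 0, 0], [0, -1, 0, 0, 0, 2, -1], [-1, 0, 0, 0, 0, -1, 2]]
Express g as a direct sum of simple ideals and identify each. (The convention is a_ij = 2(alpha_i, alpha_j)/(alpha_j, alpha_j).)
A_5 (sl(6)) + G_2

The diagram associated to this matrix has two connected components: the simple roots {alpha_1, alpha_2, alpha_3, alpha_6, alpha_7} form a chain of 5 nodes with single edges (A_5), and {alpha_4, alpha_5} form two nodes joined by a triple edge (G_2). A semisimple Lie algebra decomposes uniquely as the direct sum of simple ideals, one per connected component of its Dynkin diagram, so g ≅ A_5 ⊕ G_2 (dimension 35 + 14 = 49).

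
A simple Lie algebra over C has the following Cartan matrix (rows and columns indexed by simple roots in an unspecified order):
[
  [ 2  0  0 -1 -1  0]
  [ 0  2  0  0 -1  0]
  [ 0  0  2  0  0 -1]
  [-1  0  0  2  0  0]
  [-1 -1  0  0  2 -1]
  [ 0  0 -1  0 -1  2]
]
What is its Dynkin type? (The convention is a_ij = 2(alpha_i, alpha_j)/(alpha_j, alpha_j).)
E_6

The matrix has rank 6 with 2's on the diagonal. Reading the off-diagonal entries as Dynkin edges (a single edge where a_ij = a_ji = -1; a double or triple edge where a_ij * a_ji = 2 or 3), the diagram is a chain of 5 nodes with one extra node attached to the third node from one end (E_6). One simple-root ordering that puts it in standard form is (alpha_3, alpha_2, alpha_6, alpha_5, alpha_1, alpha_4). So the algebra is type E_6.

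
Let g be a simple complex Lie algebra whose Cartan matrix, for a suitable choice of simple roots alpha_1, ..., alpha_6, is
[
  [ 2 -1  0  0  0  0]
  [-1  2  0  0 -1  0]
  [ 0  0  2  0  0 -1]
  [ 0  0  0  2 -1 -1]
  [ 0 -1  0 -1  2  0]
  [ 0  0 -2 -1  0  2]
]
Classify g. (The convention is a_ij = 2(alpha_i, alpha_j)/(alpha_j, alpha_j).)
The matrix has rank 6 with 2's on the diagonal. Reading the off-diagonal entries as Dynkin edges (a single edge where a_ij = a_ji = -1; a double or triple edge where a_ij * a_ji = 2 or 3), the diagram is a chain of 6 nodes with a double edge at one end; the terminal node there is the unique short simple root (B_6). One simple-root ordering that puts it in standard form is (alpha_1, alpha_2, alpha_5, alpha_4, alpha_6, alpha_3). So the algebra is type B_6, i.e. so(13).

B_6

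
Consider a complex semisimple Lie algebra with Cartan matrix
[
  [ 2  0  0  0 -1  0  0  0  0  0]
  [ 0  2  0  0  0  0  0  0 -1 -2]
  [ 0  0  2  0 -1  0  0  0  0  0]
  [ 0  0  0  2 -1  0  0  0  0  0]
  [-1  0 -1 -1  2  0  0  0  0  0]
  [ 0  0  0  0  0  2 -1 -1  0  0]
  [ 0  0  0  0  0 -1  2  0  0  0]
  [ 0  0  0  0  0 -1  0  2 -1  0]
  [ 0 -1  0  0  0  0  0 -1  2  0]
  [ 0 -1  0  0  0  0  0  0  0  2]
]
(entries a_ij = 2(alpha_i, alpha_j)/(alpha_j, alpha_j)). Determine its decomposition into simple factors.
The diagram associated to this matrix has two connected components: the simple roots {alpha_2, alpha_6, alpha_7, alpha_8, alpha_9, alpha_10} form a chain of 6 nodes with a double edge at one end; the terminal node there is the unique short simple root (B_6), and {alpha_1, alpha_3, alpha_4, alpha_5} form a chain of 2 nodes with a fork of two nodes at one end (D_4). A semisimple Lie algebra decomposes uniquely as the direct sum of simple ideals, one per connected component of its Dynkin diagram, so g ≅ B_6 ⊕ D_4 (dimension 78 + 28 = 106).

type B_6 + type D_4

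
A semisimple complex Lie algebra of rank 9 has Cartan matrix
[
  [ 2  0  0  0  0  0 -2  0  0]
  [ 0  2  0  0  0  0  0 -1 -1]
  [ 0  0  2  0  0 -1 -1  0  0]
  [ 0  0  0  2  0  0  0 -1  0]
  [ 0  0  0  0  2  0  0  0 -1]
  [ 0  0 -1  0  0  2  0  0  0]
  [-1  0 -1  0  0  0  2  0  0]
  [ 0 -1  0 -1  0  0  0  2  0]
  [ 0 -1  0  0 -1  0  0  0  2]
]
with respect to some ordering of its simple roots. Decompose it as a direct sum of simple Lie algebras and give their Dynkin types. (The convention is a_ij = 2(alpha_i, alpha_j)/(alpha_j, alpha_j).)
The diagram associated to this matrix has two connected components: the simple roots {alpha_2, alpha_4, alpha_5, alpha_8, alpha_9} form a chain of 5 nodes with single edges (A_5), and {alpha_1, alpha_3, alpha_6, alpha_7} form a chain of 4 nodes with a double edge at one end; the terminal node there is the unique long simple root (C_4). A semisimple Lie algebra decomposes uniquely as the direct sum of simple ideals, one per connected component of its Dynkin diagram, so g ≅ A_5 ⊕ C_4 (dimension 35 + 36 = 71).

A_5 ⊕ C_4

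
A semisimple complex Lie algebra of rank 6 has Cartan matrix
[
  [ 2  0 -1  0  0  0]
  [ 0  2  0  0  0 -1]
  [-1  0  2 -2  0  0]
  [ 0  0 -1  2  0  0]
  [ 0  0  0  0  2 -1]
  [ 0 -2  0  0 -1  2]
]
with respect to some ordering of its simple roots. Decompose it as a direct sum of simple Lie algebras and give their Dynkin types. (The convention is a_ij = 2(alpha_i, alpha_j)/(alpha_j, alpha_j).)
The diagram associated to this matrix has two connected components: the simple roots {alpha_1, alpha_3, alpha_4} form a chain of 3 nodes with a double edge at one end; the terminal node there is the unique short simple root (B_3), and {alpha_2, alpha_5, alpha_6} form a chain of 3 nodes with a double edge at one end; the terminal node there is the unique short simple root (B_3). A semisimple Lie algebra decomposes uniquely as the direct sum of simple ideals, one per connected component of its Dynkin diagram, so g ≅ B_3 ⊕ B_3 (dimension 21 + 21 = 42).

type B_3 + type B_3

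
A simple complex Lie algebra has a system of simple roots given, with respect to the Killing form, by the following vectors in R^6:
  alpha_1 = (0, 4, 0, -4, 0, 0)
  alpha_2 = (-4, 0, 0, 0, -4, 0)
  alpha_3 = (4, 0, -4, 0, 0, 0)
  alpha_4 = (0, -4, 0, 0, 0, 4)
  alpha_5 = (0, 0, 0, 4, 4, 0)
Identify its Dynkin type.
A_5 (sl(6))

Compute the Cartan integers a_ij = 2(alpha_i, alpha_j)/(alpha_j, alpha_j); the resulting 5x5 Cartan matrix is
[[2, 0, 0, -1, -1], [0, 2, -1, 0, -1], [0, -1, 2, 0, 0], [-1, 0, 0, 2, 0], [-1, -1, 0, 0, 2]].
All simple roots have the same length, so the diagram is simply laced. The associated Dynkin diagram is a chain of 5 nodes with single edges (A_5), so the type is A_5 (the algebra sl(6)).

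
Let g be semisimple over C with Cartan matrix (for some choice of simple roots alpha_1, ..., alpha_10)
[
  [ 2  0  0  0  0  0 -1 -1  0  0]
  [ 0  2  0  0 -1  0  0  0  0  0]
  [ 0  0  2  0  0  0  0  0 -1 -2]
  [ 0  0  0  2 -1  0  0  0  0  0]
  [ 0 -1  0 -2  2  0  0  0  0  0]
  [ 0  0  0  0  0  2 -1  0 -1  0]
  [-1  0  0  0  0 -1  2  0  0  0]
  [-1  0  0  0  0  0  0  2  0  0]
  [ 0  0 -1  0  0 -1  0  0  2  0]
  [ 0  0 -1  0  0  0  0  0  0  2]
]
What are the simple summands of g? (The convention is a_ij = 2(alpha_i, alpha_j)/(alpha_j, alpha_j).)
type B_3 + type B_7

The diagram associated to this matrix has two connected components: the simple roots {alpha_2, alpha_4, alpha_5} form a chain of 3 nodes with a double edge at one end; the terminal node there is the unique short simple root (B_3), and {alpha_1, alpha_3, alpha_6, alpha_7, alpha_8, alpha_9, alpha_10} form a chain of 7 nodes with a double edge at one end; the terminal node there is the unique short simple root (B_7). A semisimple Lie algebra decomposes uniquely as the direct sum of simple ideals, one per connected component of its Dynkin diagram, so g ≅ B_3 ⊕ B_7 (dimension 21 + 105 = 126).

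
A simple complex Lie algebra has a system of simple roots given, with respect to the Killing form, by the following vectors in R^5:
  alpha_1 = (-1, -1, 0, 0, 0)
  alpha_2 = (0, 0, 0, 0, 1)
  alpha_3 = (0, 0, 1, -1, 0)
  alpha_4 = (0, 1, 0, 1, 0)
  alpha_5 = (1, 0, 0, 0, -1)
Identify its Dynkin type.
type B_5

Compute the Cartan integers a_ij = 2(alpha_i, alpha_j)/(alpha_j, alpha_j); the resulting 5x5 Cartan matrix is
[[2, 0, 0, -1, -1], [0, 2, 0, 0, -1], [0, 0, 2, -1, 0], [-1, 0, -1, 2, 0], [-1, -2, 0, 0, 2]].
The roots have two lengths (squared-length ratio 2:1); the short ones are alpha_{2}. The associated Dynkin diagram is a chain of 5 nodes with a double edge at one end; the terminal node there is the unique short simple root (B_5), so the type is B_5 (the algebra so(11)).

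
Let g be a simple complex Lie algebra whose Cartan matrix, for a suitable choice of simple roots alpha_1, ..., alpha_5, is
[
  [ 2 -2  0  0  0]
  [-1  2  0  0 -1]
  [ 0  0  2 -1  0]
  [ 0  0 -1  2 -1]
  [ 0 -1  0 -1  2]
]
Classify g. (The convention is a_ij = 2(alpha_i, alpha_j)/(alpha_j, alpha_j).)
The matrix has rank 5 with 2's on the diagonal. Reading the off-diagonal entries as Dynkin edges (a single edge where a_ij = a_ji = -1; a double or triple edge where a_ij * a_ji = 2 or 3), the diagram is a chain of 5 nodes with a double edge at one end; the terminal node there is the unique long simple root (C_5). One simple-root ordering that puts it in standard form is (alpha_3, alpha_4, alpha_5, alpha_2, alpha_1). So the algebra is type C_5, i.e. sp(10).

C_5 (sp(10))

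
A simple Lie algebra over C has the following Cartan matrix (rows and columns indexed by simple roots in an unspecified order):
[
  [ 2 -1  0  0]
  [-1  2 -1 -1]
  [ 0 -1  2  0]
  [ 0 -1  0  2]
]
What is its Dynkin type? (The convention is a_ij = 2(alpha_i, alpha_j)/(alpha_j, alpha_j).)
type D_4

The matrix has rank 4 with 2's on the diagonal. Reading the off-diagonal entries as Dynkin edges (a single edge where a_ij = a_ji = -1; a double or triple edge where a_ij * a_ji = 2 or 3), the diagram is a chain of 2 nodes with a fork of two nodes at one end (D_4). One simple-root ordering that puts it in standard form is (alpha_4, alpha_2, alpha_3, alpha_1). So the algebra is type D_4, i.e. so(8).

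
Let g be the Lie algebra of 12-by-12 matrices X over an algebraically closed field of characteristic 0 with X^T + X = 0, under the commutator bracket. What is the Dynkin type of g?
This is so(12) with 12 even, which has dimension 12(12-1)/2 = 66 and rank 12/2 = 6. In the classification of classical Lie algebras, the orthogonal algebra so(2n) in an even number of variables has type D_n; here n = 6, so the Dynkin diagram is a chain of 4 nodes with a fork of two nodes at one end (D_6). Hence the type is D_6.

D6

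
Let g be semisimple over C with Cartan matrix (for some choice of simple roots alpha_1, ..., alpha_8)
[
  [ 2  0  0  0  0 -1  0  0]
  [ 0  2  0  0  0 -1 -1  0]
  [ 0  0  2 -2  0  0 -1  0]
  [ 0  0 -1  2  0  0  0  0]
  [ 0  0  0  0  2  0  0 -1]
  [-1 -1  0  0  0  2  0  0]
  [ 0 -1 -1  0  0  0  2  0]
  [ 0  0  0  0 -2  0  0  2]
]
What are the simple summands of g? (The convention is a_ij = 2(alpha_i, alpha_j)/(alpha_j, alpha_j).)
B_2 ⊕ B_6

The diagram associated to this matrix has two connected components: the simple roots {alpha_5, alpha_8} form a chain of 2 nodes with a double edge at one end; the terminal node there is the unique short simple root (B_2), and {alpha_1, alpha_2, alpha_3, alpha_4, alpha_6, alpha_7} form a chain of 6 nodes with a double edge at one end; the terminal node there is the unique short simple root (B_6). A semisimple Lie algebra decomposes uniquely as the direct sum of simple ideals, one per connected component of its Dynkin diagram, so g ≅ B_2 ⊕ B_6 (dimension 10 + 78 = 88).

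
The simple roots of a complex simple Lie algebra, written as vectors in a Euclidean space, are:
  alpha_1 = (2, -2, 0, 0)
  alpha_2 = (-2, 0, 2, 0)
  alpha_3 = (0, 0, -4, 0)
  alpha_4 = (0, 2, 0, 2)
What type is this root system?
Compute the Cartan integers a_ij = 2(alpha_i, alpha_j)/(alpha_j, alpha_j); the resulting 4x4 Cartan matrix is
[[2, -1, 0, -1], [-1, 2, -1, 0], [0, -2, 2, 0], [-1, 0, 0, 2]].
The roots have two lengths (squared-length ratio 2:1); the short ones are alpha_{1,2,4}. The associated Dynkin diagram is a chain of 4 nodes with a double edge at one end; the terminal node there is the unique long simple root (C_4), so the type is C_4 (the algebra sp(8)).

C_4 (sp(8))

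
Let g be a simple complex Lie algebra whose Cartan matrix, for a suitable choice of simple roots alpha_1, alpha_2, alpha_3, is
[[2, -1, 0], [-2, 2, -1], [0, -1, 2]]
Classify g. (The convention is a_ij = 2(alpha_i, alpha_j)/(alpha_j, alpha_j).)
B_3 (so(7))

The matrix has rank 3 with 2's on the diagonal. Reading the off-diagonal entries as Dynkin edges (a single edge where a_ij = a_ji = -1; a double or triple edge where a_ij * a_ji = 2 or 3), the diagram is a chain of 3 nodes with a double edge at one end; the terminal node there is the unique short simple root (B_3). One simple-root ordering that puts it in standard form is (alpha_3, alpha_2, alpha_1). So the algebra is type B_3, i.e. so(7).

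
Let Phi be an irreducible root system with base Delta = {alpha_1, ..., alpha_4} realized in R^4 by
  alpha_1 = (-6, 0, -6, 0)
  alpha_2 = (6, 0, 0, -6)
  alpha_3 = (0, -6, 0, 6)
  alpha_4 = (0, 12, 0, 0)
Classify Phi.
Compute the Cartan integers a_ij = 2(alpha_i, alpha_j)/(alpha_j, alpha_j); the resulting 4x4 Cartan matrix is
[[2, -1, 0, 0], [-1, 2, -1, 0], [0, -1, 2, -1], [0, 0, -2, 2]].
The roots have two lengths (squared-length ratio 2:1); the short ones are alpha_{1,2,3}. The associated Dynkin diagram is a chain of 4 nodes with a double edge at one end; the terminal node there is the unique long simple root (C_4), so the type is C_4 (the algebra sp(8)).

C_4 (sp(8))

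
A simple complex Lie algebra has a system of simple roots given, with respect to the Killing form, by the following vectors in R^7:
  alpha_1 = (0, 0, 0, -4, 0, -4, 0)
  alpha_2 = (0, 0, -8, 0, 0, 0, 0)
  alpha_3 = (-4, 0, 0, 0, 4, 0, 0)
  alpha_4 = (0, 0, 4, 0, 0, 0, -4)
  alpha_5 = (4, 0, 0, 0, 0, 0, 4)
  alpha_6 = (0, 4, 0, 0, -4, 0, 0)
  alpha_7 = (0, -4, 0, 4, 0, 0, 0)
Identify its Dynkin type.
C7

Compute the Cartan integers a_ij = 2(alpha_i, alpha_j)/(alpha_j, alpha_j); the resulting 7x7 Cartan matrix is
[[2, 0, 0, 0, 0, 0, -1], [0, 2, 0, -2, 0, 0, 0], [0, 0, 2, 0, -1, -1, 0], [0, -1, 0, 2, -1, 0, 0], [0, 0, -1, -1, 2, 0, 0], [0, 0, -1, 0, 0, 2, -1], [-1, 0, 0, 0, 0, -1, 2]].
The roots have two lengths (squared-length ratio 2:1); the short ones are alpha_{1,3,4,5,6,7}. The associated Dynkin diagram is a chain of 7 nodes with a double edge at one end; the terminal node there is the unique long simple root (C_7), so the type is C_7 (the algebra sp(14)).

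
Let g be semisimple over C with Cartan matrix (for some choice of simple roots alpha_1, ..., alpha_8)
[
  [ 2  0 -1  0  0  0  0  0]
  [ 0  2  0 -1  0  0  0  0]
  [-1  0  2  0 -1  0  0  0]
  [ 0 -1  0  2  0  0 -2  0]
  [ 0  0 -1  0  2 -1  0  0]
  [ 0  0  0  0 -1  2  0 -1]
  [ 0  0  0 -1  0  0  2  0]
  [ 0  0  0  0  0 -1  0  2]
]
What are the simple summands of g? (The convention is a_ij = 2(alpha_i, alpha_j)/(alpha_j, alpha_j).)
The diagram associated to this matrix has two connected components: the simple roots {alpha_1, alpha_3, alpha_5, alpha_6, alpha_8} form a chain of 5 nodes with single edges (A_5), and {alpha_2, alpha_4, alpha_7} form a chain of 3 nodes with a double edge at one end; the terminal node there is the unique short simple root (B_3). A semisimple Lie algebra decomposes uniquely as the direct sum of simple ideals, one per connected component of its Dynkin diagram, so g ≅ A_5 ⊕ B_3 (dimension 35 + 21 = 56).

A5 + B3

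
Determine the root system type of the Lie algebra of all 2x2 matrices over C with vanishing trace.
This is sl(2), which has dimension 2^2 - 1 = 3 and rank 2 - 1 = 1 (a Cartan subalgebra is the diagonal traceless matrices). In the classification of classical Lie algebras, the special linear algebra sl(n+1) has type A_n; here n = 1, so the Dynkin diagram is a chain of 1 nodes with single edges (A_1). Hence the type is A_1.

A_1 (sl(2))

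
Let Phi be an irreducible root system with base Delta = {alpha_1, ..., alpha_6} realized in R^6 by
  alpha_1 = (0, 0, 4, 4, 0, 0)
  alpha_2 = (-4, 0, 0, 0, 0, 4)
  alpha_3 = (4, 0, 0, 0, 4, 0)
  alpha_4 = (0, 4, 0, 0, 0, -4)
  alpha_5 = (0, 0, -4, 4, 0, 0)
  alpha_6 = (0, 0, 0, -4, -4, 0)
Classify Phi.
Compute the Cartan integers a_ij = 2(alpha_i, alpha_j)/(alpha_j, alpha_j); the resulting 6x6 Cartan matrix is
[[2, 0, 0, 0, 0, -1], [0, 2, -1, -1, 0, 0], [0, -1, 2, 0, 0, -1], [0, -1, 0, 2, 0, 0], [0, 0, 0, 0, 2, -1], [-1, 0, -1, 0, -1, 2]].
All simple roots have the same length, so the diagram is simply laced. The associated Dynkin diagram is a chain of 4 nodes with a fork of two nodes at one end (D_6), so the type is D_6 (the algebra so(12)).

type D_6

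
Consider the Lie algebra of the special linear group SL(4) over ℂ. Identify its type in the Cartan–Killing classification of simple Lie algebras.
A_3 (sl(4))

This is sl(4), which has dimension 4^2 - 1 = 15 and rank 4 - 1 = 3 (a Cartan subalgebra is the diagonal traceless matrices). In the classification of classical Lie algebras, the special linear algebra sl(n+1) has type A_n; here n = 3, so the Dynkin diagram is a chain of 3 nodes with single edges (A_3). Hence the type is A_3.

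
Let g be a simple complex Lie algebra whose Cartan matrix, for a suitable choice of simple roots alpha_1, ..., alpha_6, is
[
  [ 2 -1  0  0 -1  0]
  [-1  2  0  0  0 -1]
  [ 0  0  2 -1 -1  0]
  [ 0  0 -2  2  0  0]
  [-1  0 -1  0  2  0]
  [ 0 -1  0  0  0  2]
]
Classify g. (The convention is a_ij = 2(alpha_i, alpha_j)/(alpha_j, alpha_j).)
The matrix has rank 6 with 2's on the diagonal. Reading the off-diagonal entries as Dynkin edges (a single edge where a_ij = a_ji = -1; a double or triple edge where a_ij * a_ji = 2 or 3), the diagram is a chain of 6 nodes with a double edge at one end; the terminal node there is the unique long simple root (C_6). One simple-root ordering that puts it in standard form is (alpha_6, alpha_2, alpha_1, alpha_5, alpha_3, alpha_4). So the algebra is type C_6, i.e. sp(12).

type C_6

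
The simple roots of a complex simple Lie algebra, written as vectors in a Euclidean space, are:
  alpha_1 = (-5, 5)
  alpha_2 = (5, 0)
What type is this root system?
B2

Compute the Cartan integers a_ij = 2(alpha_i, alpha_j)/(alpha_j, alpha_j); the resulting 2x2 Cartan matrix is
[[2, -2], [-1, 2]].
The roots have two lengths (squared-length ratio 2:1); the short ones are alpha_{2}. The associated Dynkin diagram is a chain of 2 nodes with a double edge at one end; the terminal node there is the unique short simple root (B_2), so the type is B_2 (the algebra so(5)).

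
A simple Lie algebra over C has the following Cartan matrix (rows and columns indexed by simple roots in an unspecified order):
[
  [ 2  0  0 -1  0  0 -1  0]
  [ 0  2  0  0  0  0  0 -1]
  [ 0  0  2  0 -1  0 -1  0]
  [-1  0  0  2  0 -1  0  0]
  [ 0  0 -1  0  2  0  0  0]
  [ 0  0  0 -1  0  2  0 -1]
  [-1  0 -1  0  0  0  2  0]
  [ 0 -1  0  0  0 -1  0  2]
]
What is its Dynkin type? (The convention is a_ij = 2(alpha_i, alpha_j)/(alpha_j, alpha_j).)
A_8 (sl(9))

The matrix has rank 8 with 2's on the diagonal. Reading the off-diagonal entries as Dynkin edges (a single edge where a_ij = a_ji = -1; a double or triple edge where a_ij * a_ji = 2 or 3), the diagram is a chain of 8 nodes with single edges (A_8). One simple-root ordering that puts it in standard form is (alpha_5, alpha_3, alpha_7, alpha_1, alpha_4, alpha_6, alpha_8, alpha_2). So the algebra is type A_8, i.e. sl(9).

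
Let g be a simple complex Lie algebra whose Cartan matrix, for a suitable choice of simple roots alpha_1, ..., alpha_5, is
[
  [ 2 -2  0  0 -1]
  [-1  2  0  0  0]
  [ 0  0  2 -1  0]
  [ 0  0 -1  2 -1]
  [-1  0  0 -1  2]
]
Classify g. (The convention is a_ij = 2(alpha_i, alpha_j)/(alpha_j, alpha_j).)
B_5

The matrix has rank 5 with 2's on the diagonal. Reading the off-diagonal entries as Dynkin edges (a single edge where a_ij = a_ji = -1; a double or triple edge where a_ij * a_ji = 2 or 3), the diagram is a chain of 5 nodes with a double edge at one end; the terminal node there is the unique short simple root (B_5). One simple-root ordering that puts it in standard form is (alpha_3, alpha_4, alpha_5, alpha_1, alpha_2). So the algebra is type B_5, i.e. so(11).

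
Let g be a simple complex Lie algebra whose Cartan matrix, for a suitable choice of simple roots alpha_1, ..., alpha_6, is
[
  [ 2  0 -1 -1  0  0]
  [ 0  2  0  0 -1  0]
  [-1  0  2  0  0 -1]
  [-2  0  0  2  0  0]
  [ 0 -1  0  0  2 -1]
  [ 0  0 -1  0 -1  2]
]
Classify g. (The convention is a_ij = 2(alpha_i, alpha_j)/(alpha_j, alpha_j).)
C6

The matrix has rank 6 with 2's on the diagonal. Reading the off-diagonal entries as Dynkin edges (a single edge where a_ij = a_ji = -1; a double or triple edge where a_ij * a_ji = 2 or 3), the diagram is a chain of 6 nodes with a double edge at one end; the terminal node there is the unique long simple root (C_6). One simple-root ordering that puts it in standard form is (alpha_2, alpha_5, alpha_6, alpha_3, alpha_1, alpha_4). So the algebra is type C_6, i.e. sp(12).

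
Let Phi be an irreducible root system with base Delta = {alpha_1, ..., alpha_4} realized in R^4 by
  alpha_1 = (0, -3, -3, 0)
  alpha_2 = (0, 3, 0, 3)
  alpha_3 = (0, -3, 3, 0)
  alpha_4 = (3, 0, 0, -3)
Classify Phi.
Compute the Cartan integers a_ij = 2(alpha_i, alpha_j)/(alpha_j, alpha_j); the resulting 4x4 Cartan matrix is
[[2, -1, 0, 0], [-1, 2, -1, -1], [0, -1, 2, 0], [0, -1, 0, 2]].
All simple roots have the same length, so the diagram is simply laced. The associated Dynkin diagram is a chain of 2 nodes with a fork of two nodes at one end (D_4), so the type is D_4 (the algebra so(8)).

type D_4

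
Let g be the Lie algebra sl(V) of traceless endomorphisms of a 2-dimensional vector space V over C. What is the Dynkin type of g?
This is sl(2), which has dimension 2^2 - 1 = 3 and rank 2 - 1 = 1 (a Cartan subalgebra is the diagonal traceless matrices). In the classification of classical Lie algebras, the special linear algebra sl(n+1) has type A_n; here n = 1, so the Dynkin diagram is a chain of 1 nodes with single edges (A_1). Hence the type is A_1.

A_1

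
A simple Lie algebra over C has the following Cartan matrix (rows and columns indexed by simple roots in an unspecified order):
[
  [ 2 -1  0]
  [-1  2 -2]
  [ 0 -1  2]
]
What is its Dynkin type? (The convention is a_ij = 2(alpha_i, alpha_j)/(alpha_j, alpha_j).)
The matrix has rank 3 with 2's on the diagonal. Reading the off-diagonal entries as Dynkin edges (a single edge where a_ij = a_ji = -1; a double or triple edge where a_ij * a_ji = 2 or 3), the diagram is a chain of 3 nodes with a double edge at one end; the terminal node there is the unique short simple root (B_3). One simple-root ordering that puts it in standard form is (alpha_1, alpha_2, alpha_3). So the algebra is type B_3, i.e. so(7).

B3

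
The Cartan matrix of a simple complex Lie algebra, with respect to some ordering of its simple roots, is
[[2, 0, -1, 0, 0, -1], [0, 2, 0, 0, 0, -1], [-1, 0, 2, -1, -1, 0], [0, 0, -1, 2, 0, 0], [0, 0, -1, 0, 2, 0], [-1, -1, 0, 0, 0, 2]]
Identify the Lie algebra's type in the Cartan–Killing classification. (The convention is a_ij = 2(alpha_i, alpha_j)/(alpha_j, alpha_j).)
type D_6

The matrix has rank 6 with 2's on the diagonal. Reading the off-diagonal entries as Dynkin edges (a single edge where a_ij = a_ji = -1; a double or triple edge where a_ij * a_ji = 2 or 3), the diagram is a chain of 4 nodes with a fork of two nodes at one end (D_6). One simple-root ordering that puts it in standard form is (alpha_2, alpha_6, alpha_1, alpha_3, alpha_4, alpha_5). So the algebra is type D_6, i.e. so(12).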